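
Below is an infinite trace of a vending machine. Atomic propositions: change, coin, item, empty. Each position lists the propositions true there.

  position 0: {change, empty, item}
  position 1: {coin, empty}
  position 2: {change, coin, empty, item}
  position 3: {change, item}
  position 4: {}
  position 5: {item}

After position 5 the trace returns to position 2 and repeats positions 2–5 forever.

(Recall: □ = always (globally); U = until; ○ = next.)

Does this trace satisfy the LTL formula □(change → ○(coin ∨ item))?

No

change → ○(coin ∨ item) must hold at every position from 0 onward. It fails at position 3, so □(change → ○(coin ∨ item)) is false.
Positions where change holds: 0, 2, 3.
Check ○(coin ∨ item) at each: 0→ok, 2→ok, 3→fails.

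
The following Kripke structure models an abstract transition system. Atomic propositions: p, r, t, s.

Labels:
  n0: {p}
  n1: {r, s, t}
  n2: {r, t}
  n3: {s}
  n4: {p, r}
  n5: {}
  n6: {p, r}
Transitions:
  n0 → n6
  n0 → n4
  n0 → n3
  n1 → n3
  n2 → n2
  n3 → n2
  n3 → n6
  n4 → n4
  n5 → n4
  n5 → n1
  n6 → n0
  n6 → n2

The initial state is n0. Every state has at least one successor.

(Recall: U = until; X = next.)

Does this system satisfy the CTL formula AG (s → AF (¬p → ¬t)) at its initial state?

States satisfying s → AF (¬p → ¬t): {n0, n1, n2, n3, n4, n5, n6}.
States satisfying AG (s → AF (¬p → ¬t)): {n0, n1, n2, n3, n4, n5, n6}.
Every state reachable from n0 satisfies s → AF (¬p → ¬t).
n0 ∈ Sat(AG (s → AF (¬p → ¬t))).

Holds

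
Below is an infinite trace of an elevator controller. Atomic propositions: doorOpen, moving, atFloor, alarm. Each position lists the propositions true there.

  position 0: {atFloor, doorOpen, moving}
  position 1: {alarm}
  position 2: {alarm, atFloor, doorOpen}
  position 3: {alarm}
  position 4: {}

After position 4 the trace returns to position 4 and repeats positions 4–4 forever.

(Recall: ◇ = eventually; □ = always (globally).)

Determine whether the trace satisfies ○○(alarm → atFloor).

Satisfied

The position after 0 is 1; ○(alarm → atFloor) is true there.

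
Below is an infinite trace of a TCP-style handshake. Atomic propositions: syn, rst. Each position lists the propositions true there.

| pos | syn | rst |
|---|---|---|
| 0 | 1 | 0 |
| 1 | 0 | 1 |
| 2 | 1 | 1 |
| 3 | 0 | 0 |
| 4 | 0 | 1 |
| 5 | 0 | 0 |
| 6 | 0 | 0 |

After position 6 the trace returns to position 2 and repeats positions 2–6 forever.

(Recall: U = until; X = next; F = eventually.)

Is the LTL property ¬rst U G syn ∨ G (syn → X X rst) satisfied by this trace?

Walking from position 0: at position 1, G syn has not yet held and ¬rst fails, so ¬rst U G syn is false.
syn → X X rst holds at every position 0..6, and those are all positions ever visited, so G (syn → X X rst) holds.
Positions where syn holds: 0, 2.
Check X X rst at each: 0→ok, 2→ok.
At position 0: ¬rst U G syn is false; G (syn → X X rst) is true; so ¬rst U G syn ∨ G (syn → X X rst) is true.

Satisfied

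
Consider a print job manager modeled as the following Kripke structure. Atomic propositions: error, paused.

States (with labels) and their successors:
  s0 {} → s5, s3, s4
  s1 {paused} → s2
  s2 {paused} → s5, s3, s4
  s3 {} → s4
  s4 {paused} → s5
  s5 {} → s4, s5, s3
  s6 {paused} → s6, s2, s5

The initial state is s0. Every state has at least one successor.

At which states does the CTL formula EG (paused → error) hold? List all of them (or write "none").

{s0, s5}

States satisfying paused → error: {s0, s3, s5}.
States satisfying EG (paused → error): {s0, s5}.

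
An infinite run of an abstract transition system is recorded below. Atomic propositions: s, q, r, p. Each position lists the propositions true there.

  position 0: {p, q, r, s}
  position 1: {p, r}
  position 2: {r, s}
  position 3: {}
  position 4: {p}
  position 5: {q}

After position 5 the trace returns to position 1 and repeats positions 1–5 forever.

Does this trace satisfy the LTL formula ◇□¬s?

Violated

□¬s is false at every position 0..5, so it never becomes true and ◇□¬s fails.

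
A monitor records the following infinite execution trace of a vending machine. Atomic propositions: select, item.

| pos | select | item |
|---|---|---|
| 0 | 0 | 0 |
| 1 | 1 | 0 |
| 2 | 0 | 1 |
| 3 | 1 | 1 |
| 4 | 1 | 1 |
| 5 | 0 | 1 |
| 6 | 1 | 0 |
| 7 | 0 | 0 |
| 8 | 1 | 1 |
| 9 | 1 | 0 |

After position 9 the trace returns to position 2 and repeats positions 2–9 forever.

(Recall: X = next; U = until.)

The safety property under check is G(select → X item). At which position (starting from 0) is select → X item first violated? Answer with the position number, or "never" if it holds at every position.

Check select → X item at each position in order: 0 ✓, 1 ✓, 2 ✓, 3 ✓, 4 ✓, 5 ✓.
At position 6 the labels are {select} and the next position 7 has {}, so select → X item is false there. This is the first violation.

6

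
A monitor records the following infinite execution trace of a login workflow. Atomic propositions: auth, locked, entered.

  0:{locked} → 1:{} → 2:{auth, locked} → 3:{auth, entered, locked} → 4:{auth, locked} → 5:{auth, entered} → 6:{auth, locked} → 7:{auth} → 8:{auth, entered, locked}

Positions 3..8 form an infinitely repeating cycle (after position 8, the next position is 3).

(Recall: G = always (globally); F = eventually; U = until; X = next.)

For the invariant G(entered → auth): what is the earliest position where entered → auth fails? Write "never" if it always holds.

entered → auth holds at every position 0..8, and those are all the positions the trace ever visits, so the invariant G(entered → auth) is never violated.

never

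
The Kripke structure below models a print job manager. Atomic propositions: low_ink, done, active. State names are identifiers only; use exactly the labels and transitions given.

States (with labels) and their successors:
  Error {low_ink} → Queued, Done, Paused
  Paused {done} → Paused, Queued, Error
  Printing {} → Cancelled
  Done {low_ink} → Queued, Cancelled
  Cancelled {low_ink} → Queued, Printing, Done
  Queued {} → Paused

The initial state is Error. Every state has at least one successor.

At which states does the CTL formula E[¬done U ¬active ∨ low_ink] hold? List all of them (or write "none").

{Error, Paused, Printing, Done, Cancelled, Queued}

States satisfying ¬done: {Error, Printing, Done, Cancelled, Queued}.
States satisfying ¬active ∨ low_ink: {Error, Paused, Printing, Done, Cancelled, Queued}.
States satisfying E[¬done U ¬active ∨ low_ink]: {Error, Paused, Printing, Done, Cancelled, Queued}.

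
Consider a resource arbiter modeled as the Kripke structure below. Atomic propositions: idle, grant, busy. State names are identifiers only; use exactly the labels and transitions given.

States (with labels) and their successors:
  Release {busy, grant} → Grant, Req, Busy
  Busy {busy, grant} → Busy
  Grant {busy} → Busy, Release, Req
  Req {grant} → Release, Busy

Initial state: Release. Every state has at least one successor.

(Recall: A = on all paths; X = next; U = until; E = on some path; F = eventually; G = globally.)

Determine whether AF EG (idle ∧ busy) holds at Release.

No

States satisfying EG (idle ∧ busy): ∅.
States satisfying AF EG (idle ∧ busy): ∅.
There is a path from Release along which EG (idle ∧ busy) never holds.
Release ∉ Sat(AF EG (idle ∧ busy)).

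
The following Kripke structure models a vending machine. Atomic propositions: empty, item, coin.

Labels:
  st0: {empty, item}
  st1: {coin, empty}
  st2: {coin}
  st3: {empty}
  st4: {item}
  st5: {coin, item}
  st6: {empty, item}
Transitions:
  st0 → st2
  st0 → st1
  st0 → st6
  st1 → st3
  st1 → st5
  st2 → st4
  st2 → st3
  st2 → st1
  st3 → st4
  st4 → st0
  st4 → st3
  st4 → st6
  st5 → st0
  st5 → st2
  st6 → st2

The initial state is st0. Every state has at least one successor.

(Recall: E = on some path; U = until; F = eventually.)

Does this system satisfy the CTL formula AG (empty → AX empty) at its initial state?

No

States satisfying empty → AX empty: {st2, st4, st5}.
States satisfying AG (empty → AX empty): ∅.
st0 is reachable from st0 and violates empty → AX empty, so AG fails at st0.
st0 ∉ Sat(AG (empty → AX empty)).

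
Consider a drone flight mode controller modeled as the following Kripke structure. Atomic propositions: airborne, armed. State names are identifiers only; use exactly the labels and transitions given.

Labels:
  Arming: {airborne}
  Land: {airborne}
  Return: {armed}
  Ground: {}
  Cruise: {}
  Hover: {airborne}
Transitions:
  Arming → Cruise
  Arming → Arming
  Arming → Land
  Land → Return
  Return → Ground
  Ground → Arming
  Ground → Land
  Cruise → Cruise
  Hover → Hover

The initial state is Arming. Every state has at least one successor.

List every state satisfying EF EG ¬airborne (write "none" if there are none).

States satisfying EG ¬airborne: {Cruise}.
States satisfying EF EG ¬airborne: {Arming, Land, Return, Ground, Cruise}.

{Arming, Land, Return, Ground, Cruise}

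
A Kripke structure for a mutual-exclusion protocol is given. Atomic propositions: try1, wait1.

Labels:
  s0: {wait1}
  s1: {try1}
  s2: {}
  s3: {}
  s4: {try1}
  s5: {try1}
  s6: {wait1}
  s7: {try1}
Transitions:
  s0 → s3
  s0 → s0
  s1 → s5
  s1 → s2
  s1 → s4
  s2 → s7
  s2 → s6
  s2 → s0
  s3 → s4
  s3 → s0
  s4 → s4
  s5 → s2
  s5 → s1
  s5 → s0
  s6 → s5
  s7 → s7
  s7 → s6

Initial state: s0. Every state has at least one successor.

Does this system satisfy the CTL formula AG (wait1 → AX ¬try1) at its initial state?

States satisfying wait1 → AX ¬try1: {s0, s1, s2, s3, s4, s5, s7}.
States satisfying AG (wait1 → AX ¬try1): {s0, s3, s4}.
Every state reachable from s0 satisfies wait1 → AX ¬try1.
s0 ∈ Sat(AG (wait1 → AX ¬try1)).

Holds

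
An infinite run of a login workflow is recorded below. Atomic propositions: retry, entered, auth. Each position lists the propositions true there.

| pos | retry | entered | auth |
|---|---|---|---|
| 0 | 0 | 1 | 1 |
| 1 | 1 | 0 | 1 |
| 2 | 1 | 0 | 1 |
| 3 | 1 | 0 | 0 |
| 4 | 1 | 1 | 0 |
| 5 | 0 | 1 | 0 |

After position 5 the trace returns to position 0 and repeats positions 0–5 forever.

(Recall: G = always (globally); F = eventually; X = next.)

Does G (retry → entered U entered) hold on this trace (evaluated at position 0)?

retry → entered U entered must hold at every position from 0 onward. It fails at position 1, so G (retry → entered U entered) is false.
Positions where retry holds: 1, 2, 3, 4.
Check entered U entered at each: 1→fails, 2→fails, 3→fails, 4→ok.

Violated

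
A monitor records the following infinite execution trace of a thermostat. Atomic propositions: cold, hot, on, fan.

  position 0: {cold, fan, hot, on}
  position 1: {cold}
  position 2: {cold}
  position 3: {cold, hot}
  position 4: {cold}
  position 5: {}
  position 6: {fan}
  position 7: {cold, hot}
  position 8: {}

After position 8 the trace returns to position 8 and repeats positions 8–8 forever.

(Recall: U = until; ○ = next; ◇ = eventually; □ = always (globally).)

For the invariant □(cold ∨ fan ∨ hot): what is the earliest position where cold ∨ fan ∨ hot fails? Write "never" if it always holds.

Check cold ∨ fan ∨ hot at each position in order: 0 ✓, 1 ✓, 2 ✓, 3 ✓, 4 ✓.
At position 5 the labels are {}, so cold ∨ fan ∨ hot is false there. This is the first violation.

5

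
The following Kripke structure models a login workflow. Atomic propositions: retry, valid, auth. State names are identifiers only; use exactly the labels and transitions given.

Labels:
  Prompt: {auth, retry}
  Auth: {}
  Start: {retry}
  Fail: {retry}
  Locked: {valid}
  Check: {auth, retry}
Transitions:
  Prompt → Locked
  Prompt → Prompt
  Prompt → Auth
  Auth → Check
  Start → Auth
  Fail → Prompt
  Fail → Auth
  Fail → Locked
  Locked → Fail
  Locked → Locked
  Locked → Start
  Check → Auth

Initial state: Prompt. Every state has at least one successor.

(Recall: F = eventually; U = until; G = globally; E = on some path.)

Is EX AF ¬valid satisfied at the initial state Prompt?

States satisfying AF ¬valid: {Prompt, Auth, Start, Fail, Check}.
States satisfying EX AF ¬valid: {Prompt, Auth, Start, Fail, Locked, Check}.
Prompt ∈ Sat(EX AF ¬valid).

Satisfied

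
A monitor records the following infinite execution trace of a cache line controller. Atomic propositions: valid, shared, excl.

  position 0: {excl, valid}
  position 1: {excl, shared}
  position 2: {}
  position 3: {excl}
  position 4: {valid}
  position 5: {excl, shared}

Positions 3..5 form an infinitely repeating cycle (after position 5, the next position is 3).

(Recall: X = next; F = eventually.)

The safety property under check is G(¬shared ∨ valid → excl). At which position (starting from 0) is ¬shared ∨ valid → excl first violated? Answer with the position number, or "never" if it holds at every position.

Check ¬shared ∨ valid → excl at each position in order: 0 ✓, 1 ✓.
At position 2 the labels are {}, so ¬shared ∨ valid → excl is false there. This is the first violation.

2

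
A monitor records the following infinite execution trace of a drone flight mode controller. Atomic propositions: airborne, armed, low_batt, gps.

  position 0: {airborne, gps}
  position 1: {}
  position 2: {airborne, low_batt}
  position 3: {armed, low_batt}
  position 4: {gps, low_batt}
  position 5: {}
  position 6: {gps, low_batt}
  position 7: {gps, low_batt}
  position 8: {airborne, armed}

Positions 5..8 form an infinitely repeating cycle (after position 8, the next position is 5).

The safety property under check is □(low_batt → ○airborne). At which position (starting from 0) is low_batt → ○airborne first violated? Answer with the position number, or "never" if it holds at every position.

Check low_batt → ○airborne at each position in order: 0 ✓, 1 ✓.
At position 2 the labels are {airborne, low_batt} and the next position 3 has {armed, low_batt}, so low_batt → ○airborne is false there. This is the first violation.

2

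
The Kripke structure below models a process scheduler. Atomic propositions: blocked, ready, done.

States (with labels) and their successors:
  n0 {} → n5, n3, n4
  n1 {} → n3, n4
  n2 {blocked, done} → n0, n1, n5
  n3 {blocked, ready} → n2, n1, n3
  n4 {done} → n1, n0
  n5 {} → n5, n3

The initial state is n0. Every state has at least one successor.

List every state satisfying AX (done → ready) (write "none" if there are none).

{n2, n4, n5}

States satisfying done → ready: {n0, n1, n3, n5}.
States satisfying AX (done → ready): {n2, n4, n5}.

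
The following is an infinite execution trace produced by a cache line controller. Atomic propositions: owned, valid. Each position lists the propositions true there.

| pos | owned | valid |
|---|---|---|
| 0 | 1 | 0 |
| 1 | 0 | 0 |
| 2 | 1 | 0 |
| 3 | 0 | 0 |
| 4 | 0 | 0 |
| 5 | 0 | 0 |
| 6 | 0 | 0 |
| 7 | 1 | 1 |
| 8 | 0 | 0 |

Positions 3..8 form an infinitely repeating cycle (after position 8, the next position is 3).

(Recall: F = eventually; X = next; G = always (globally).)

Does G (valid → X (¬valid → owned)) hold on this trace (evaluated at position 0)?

valid → X (¬valid → owned) must hold at every position from 0 onward. It fails at position 7, so G (valid → X (¬valid → owned)) is false.
Positions where valid holds: 7.
Check X (¬valid → owned) at each: 7→fails.

Violated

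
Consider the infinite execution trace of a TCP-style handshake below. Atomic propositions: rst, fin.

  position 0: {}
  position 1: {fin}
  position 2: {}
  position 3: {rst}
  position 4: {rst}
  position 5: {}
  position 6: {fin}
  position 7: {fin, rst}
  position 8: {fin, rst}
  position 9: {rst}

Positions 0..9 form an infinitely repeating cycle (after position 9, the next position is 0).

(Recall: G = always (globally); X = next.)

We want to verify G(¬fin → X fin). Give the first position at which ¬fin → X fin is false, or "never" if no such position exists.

Check ¬fin → X fin at each position in order: 0 ✓, 1 ✓.
At position 2 the labels are {} and the next position 3 has {rst}, so ¬fin → X fin is false there. This is the first violation.

2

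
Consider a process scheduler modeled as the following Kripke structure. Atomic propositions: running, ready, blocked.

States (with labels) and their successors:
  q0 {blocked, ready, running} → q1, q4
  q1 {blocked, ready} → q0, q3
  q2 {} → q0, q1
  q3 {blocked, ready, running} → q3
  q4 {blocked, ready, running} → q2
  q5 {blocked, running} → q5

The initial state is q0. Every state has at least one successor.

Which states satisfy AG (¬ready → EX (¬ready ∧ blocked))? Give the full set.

{q3, q5}

States satisfying ¬ready → EX (¬ready ∧ blocked): {q0, q1, q3, q4, q5}.
States satisfying AG (¬ready → EX (¬ready ∧ blocked)): {q3, q5}.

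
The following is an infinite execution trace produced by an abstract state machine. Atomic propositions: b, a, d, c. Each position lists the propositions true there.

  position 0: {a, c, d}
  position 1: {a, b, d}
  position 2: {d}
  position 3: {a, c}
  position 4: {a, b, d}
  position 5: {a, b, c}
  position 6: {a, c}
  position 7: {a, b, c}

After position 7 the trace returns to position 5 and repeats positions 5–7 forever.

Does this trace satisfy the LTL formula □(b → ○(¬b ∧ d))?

Does not hold

b → ○(¬b ∧ d) must hold at every position from 0 onward. It fails at position 4, so □(b → ○(¬b ∧ d)) is false.
Positions where b holds: 1, 4, 5, 7.
Check ○(¬b ∧ d) at each: 1→ok, 4→fails, 5→fails, 7→fails.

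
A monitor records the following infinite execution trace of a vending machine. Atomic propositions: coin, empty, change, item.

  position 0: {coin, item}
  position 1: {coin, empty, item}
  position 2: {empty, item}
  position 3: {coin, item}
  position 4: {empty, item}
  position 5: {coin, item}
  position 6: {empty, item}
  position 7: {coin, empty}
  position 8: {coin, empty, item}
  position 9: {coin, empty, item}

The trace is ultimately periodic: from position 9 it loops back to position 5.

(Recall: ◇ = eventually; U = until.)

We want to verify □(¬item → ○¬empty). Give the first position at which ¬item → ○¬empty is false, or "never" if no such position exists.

7

Check ¬item → ○¬empty at each position in order: 0 ✓, 1 ✓, 2 ✓, 3 ✓, 4 ✓, 5 ✓, 6 ✓.
At position 7 the labels are {coin, empty} and the next position 8 has {coin, empty, item}, so ¬item → ○¬empty is false there. This is the first violation.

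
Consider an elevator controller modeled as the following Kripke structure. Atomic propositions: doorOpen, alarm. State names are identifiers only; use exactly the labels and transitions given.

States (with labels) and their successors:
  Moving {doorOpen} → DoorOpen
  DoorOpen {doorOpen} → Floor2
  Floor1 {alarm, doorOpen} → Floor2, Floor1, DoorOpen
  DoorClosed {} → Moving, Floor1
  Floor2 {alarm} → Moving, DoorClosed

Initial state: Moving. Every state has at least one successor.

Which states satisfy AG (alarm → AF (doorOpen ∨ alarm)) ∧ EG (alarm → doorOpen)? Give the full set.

{Floor1, DoorClosed}

States satisfying alarm → AF (doorOpen ∨ alarm): {Moving, DoorOpen, Floor1, DoorClosed, Floor2}.
States satisfying AG (alarm → AF (doorOpen ∨ alarm)): {Moving, DoorOpen, Floor1, DoorClosed, Floor2}.
States satisfying alarm → doorOpen: {Moving, DoorOpen, Floor1, DoorClosed}.
States satisfying EG (alarm → doorOpen): {Floor1, DoorClosed}.
States satisfying AG (alarm → AF (doorOpen ∨ alarm)) ∧ EG (alarm → doorOpen): {Floor1, DoorClosed}.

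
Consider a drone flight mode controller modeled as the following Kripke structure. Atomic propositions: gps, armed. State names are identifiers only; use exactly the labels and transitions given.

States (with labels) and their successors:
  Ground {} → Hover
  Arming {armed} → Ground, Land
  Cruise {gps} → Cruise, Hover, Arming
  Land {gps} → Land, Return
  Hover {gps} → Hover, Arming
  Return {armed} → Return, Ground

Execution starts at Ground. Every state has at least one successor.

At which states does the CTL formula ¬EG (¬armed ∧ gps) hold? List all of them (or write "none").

States satisfying ¬armed ∧ gps: {Cruise, Land, Hover}.
States satisfying EG (¬armed ∧ gps): {Cruise, Land, Hover}.
States satisfying ¬EG (¬armed ∧ gps): {Ground, Arming, Return}.

{Ground, Arming, Return}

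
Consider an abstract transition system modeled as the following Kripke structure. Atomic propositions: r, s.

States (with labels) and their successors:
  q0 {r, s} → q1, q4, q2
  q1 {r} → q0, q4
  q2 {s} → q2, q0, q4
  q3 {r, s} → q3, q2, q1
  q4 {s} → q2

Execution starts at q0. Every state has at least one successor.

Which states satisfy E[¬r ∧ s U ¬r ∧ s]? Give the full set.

States satisfying ¬r ∧ s: {q2, q4}.
States satisfying E[¬r ∧ s U ¬r ∧ s]: {q2, q4}.

{q2, q4}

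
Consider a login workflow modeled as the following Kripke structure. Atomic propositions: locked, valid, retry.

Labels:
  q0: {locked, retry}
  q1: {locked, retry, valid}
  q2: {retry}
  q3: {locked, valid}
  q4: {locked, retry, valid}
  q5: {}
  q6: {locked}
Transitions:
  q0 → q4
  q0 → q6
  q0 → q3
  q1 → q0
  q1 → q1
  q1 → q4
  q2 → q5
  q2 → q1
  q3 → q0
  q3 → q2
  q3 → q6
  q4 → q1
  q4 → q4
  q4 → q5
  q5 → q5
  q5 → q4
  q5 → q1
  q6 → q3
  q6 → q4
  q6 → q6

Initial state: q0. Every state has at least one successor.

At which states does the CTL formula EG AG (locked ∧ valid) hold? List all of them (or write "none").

none

States satisfying AG (locked ∧ valid): ∅.
States satisfying EG AG (locked ∧ valid): ∅.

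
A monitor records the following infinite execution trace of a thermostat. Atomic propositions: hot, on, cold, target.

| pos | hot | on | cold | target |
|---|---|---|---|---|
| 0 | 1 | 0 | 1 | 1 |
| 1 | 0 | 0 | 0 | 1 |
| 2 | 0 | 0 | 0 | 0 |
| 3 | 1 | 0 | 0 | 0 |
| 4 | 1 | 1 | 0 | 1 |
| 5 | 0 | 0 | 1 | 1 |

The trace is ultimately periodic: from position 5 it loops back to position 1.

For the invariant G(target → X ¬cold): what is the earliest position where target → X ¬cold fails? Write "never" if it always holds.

4

Check target → X ¬cold at each position in order: 0 ✓, 1 ✓, 2 ✓, 3 ✓.
At position 4 the labels are {hot, on, target} and the next position 5 has {cold, target}, so target → X ¬cold is false there. This is the first violation.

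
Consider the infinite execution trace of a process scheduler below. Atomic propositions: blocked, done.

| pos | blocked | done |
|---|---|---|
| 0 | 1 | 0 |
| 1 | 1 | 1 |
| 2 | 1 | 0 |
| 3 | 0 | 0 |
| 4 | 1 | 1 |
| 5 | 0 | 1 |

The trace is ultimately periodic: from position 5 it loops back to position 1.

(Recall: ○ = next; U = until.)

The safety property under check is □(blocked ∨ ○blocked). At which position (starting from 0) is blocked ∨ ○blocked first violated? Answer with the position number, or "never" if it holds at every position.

blocked ∨ ○blocked holds at every position 0..5, and those are all the positions the trace ever visits, so the invariant □(blocked ∨ ○blocked) is never violated.

never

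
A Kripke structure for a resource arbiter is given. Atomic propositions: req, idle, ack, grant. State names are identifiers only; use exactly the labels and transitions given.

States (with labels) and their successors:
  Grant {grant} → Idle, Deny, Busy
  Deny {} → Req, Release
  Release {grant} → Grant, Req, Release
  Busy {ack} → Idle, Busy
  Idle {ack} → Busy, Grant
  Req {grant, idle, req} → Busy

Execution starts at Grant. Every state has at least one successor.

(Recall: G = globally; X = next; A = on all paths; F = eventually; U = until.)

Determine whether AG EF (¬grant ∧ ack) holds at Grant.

Holds

States satisfying EF (¬grant ∧ ack): {Grant, Deny, Release, Busy, Idle, Req}.
States satisfying AG EF (¬grant ∧ ack): {Grant, Deny, Release, Busy, Idle, Req}.
Every state reachable from Grant satisfies EF (¬grant ∧ ack).
Grant ∈ Sat(AG EF (¬grant ∧ ack)).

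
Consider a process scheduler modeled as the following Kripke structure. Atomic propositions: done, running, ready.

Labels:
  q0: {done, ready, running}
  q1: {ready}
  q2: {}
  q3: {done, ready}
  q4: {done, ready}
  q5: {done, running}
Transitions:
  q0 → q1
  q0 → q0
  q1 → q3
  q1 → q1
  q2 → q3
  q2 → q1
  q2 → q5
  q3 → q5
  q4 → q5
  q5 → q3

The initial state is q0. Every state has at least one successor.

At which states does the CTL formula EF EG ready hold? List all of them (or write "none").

{q0, q1, q2}

States satisfying EG ready: {q0, q1}.
States satisfying EF EG ready: {q0, q1, q2}.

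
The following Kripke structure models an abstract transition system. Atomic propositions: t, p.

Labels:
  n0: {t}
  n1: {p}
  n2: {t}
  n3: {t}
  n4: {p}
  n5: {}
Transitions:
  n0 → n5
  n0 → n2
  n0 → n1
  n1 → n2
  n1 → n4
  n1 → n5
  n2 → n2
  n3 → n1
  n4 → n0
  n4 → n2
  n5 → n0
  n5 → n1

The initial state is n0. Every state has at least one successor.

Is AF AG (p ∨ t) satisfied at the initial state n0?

Violated

States satisfying AG (p ∨ t): {n2}.
States satisfying AF AG (p ∨ t): {n2}.
There is a path from n0 along which AG (p ∨ t) never holds.
n0 ∉ Sat(AF AG (p ∨ t)).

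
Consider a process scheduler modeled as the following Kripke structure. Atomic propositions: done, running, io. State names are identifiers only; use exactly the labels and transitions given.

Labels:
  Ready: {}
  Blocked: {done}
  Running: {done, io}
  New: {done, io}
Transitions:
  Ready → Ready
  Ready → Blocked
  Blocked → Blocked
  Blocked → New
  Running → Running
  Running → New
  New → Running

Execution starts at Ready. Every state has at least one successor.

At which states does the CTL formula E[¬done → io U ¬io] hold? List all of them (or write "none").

{Ready, Blocked}

States satisfying ¬done → io: {Blocked, Running, New}.
States satisfying ¬io: {Ready, Blocked}.
States satisfying E[¬done → io U ¬io]: {Ready, Blocked}.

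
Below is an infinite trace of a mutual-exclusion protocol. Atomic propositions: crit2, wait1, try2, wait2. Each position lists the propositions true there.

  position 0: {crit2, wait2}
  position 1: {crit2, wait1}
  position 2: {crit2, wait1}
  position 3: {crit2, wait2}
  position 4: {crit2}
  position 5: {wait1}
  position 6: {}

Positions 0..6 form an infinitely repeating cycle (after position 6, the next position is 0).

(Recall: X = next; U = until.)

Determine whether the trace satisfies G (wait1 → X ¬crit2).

wait1 → X ¬crit2 must hold at every position from 0 onward. It fails at position 1, so G (wait1 → X ¬crit2) is false.
Positions where wait1 holds: 1, 2, 5.
Check X ¬crit2 at each: 1→fails, 2→fails, 5→ok.

Does not hold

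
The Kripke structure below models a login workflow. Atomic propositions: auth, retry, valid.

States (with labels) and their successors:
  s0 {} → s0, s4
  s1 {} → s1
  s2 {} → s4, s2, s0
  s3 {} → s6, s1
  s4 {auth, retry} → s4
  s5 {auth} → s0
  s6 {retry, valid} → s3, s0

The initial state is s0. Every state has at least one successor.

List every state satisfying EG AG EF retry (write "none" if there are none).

States satisfying AG EF retry: {s0, s2, s4, s5}.
States satisfying EG AG EF retry: {s0, s2, s4, s5}.

{s0, s2, s4, s5}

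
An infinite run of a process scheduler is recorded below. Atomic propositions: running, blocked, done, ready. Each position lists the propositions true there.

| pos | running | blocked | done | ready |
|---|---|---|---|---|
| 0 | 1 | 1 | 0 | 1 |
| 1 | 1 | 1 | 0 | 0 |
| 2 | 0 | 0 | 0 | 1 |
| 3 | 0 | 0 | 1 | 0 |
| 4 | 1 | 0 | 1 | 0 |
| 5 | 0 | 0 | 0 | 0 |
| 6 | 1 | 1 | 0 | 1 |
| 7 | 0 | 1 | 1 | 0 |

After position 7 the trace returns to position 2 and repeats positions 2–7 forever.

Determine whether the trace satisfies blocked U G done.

Walking from position 0: at position 2, G done has not yet held and blocked fails, so blocked U G done is false.

Does not hold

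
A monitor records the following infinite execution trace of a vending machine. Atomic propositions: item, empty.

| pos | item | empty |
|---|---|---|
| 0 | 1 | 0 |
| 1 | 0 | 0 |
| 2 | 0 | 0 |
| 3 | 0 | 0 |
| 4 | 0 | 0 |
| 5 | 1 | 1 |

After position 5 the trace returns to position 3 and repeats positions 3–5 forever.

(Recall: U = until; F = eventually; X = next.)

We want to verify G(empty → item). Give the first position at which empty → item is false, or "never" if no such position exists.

never

empty → item holds at every position 0..5, and those are all the positions the trace ever visits, so the invariant G(empty → item) is never violated.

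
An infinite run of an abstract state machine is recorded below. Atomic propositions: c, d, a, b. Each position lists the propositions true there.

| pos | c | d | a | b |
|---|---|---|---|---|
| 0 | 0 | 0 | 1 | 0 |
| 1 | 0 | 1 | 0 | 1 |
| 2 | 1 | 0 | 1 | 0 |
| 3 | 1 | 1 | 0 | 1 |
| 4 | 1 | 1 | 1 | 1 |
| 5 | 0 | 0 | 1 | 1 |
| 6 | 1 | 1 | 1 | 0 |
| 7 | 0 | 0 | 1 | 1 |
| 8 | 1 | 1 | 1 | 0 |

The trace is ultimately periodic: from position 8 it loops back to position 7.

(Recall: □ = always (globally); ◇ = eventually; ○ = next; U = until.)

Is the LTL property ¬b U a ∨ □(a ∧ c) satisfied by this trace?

Yes

Walking from position 0: a first holds at position 0, and ¬b holds at every earlier position along the way, so ¬b U a holds.
a ∧ c must hold at every position from 0 onward. It fails at position 0, so □(a ∧ c) is false.
At position 0: ¬b U a is true; □(a ∧ c) is false; so ¬b U a ∨ □(a ∧ c) is true.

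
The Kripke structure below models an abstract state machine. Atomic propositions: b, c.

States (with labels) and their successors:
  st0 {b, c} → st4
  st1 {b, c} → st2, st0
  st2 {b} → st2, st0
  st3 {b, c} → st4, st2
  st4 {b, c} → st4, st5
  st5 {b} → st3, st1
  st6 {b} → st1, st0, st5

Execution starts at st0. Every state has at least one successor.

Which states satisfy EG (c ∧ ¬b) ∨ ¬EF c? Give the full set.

States satisfying c ∧ ¬b: ∅.
States satisfying EG (c ∧ ¬b): ∅.
States satisfying c: {st0, st1, st3, st4}.
States satisfying EF c: {st0, st1, st2, st3, st4, st5, st6}.
States satisfying ¬EF c: ∅.
States satisfying EG (c ∧ ¬b) ∨ ¬EF c: ∅.

none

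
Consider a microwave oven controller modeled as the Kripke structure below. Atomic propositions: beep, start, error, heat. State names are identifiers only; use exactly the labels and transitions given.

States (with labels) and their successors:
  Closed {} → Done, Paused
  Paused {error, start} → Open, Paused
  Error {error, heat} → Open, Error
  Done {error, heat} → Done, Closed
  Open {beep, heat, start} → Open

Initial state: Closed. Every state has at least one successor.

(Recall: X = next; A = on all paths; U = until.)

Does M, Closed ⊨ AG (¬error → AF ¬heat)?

States satisfying ¬error → AF ¬heat: {Closed, Paused, Error, Done}.
States satisfying AG (¬error → AF ¬heat): ∅.
Open is reachable from Closed and violates ¬error → AF ¬heat, so AG fails at Closed.
Closed ∉ Sat(AG (¬error → AF ¬heat)).

No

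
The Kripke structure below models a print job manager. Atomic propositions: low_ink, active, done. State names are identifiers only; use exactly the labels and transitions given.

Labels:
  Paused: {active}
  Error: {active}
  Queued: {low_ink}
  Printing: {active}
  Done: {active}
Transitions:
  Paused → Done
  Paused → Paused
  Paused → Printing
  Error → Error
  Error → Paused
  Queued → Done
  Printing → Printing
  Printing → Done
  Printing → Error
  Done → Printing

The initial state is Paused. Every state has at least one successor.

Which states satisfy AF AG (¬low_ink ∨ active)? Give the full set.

{Paused, Error, Queued, Printing, Done}

States satisfying AG (¬low_ink ∨ active): {Paused, Error, Printing, Done}.
States satisfying AF AG (¬low_ink ∨ active): {Paused, Error, Queued, Printing, Done}.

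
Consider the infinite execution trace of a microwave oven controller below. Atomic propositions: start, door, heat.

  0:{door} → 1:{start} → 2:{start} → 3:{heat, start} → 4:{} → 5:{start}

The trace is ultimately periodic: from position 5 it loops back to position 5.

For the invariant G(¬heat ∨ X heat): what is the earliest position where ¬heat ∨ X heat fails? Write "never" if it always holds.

Check ¬heat ∨ X heat at each position in order: 0 ✓, 1 ✓, 2 ✓.
At position 3 the labels are {heat, start} and the next position 4 has {}, so ¬heat ∨ X heat is false there. This is the first violation.

3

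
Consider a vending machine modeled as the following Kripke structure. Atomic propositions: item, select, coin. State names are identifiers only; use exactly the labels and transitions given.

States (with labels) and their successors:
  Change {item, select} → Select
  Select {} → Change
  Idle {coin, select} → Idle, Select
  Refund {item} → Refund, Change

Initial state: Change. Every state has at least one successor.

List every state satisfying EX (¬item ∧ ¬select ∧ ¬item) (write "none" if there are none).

{Change, Idle}

States satisfying ¬item ∧ ¬select ∧ ¬item: {Select}.
States satisfying EX (¬item ∧ ¬select ∧ ¬item): {Change, Idle}.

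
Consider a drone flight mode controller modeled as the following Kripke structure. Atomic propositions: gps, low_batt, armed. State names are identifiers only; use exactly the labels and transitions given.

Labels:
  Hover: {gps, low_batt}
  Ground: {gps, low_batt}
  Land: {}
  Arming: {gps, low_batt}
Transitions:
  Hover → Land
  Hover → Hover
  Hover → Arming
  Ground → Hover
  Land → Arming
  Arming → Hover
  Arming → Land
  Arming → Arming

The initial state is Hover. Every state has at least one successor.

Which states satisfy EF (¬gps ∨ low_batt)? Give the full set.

States satisfying ¬gps ∨ low_batt: {Hover, Ground, Land, Arming}.
States satisfying EF (¬gps ∨ low_batt): {Hover, Ground, Land, Arming}.

{Hover, Ground, Land, Arming}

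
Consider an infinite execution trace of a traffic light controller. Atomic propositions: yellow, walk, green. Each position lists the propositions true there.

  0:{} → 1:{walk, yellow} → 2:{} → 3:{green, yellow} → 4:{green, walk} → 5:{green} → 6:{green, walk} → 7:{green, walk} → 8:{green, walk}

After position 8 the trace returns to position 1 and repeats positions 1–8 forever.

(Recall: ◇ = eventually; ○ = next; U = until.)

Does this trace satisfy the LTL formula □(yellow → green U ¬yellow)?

No

yellow → green U ¬yellow must hold at every position from 0 onward. It fails at position 1, so □(yellow → green U ¬yellow) is false.
Positions where yellow holds: 1, 3.
Check green U ¬yellow at each: 1→fails, 3→ok.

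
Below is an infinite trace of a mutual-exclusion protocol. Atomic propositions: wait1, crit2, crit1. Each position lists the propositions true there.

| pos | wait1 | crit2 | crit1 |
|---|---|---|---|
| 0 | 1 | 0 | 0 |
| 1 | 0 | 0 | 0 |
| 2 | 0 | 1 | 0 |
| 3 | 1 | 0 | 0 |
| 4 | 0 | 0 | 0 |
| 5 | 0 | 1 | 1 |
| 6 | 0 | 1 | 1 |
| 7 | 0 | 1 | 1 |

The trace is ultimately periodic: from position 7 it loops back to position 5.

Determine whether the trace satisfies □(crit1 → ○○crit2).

Holds

crit1 → ○○crit2 holds at every position 0..7, and those are all positions ever visited, so □(crit1 → ○○crit2) holds.
Positions where crit1 holds: 5, 6, 7.
Check ○○crit2 at each: 5→ok, 6→ok, 7→ok.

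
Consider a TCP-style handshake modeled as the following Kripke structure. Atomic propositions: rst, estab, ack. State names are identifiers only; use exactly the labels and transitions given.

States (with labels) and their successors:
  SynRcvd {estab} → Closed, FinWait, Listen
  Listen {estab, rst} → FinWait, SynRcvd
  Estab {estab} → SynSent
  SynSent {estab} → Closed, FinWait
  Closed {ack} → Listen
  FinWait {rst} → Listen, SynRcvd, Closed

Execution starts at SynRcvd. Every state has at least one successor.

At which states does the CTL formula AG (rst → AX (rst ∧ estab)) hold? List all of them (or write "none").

none

States satisfying rst → AX (rst ∧ estab): {SynRcvd, Estab, SynSent, Closed}.
States satisfying AG (rst → AX (rst ∧ estab)): ∅.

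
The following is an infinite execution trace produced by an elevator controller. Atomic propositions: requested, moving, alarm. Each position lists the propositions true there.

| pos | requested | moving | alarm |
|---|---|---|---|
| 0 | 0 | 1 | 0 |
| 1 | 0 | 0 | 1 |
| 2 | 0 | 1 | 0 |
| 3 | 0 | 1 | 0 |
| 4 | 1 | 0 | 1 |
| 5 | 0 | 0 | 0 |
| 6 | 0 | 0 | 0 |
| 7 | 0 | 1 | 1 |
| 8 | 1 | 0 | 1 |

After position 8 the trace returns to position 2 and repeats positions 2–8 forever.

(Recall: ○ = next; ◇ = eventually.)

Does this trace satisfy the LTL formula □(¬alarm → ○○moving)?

¬alarm → ○○moving must hold at every position from 0 onward. It fails at position 2, so □(¬alarm → ○○moving) is false.
Positions where ¬alarm holds: 0, 2, 3, 5, 6.
Check ○○moving at each: 0→ok, 2→fails, 3→fails, 5→ok, 6→fails.

Violated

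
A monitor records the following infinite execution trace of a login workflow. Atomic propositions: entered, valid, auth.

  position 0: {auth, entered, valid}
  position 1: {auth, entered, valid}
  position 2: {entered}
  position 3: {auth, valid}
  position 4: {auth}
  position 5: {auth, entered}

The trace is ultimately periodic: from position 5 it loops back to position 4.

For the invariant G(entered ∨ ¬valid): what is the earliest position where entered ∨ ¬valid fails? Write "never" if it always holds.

3

Check entered ∨ ¬valid at each position in order: 0 ✓, 1 ✓, 2 ✓.
At position 3 the labels are {auth, valid}, so entered ∨ ¬valid is false there. This is the first violation.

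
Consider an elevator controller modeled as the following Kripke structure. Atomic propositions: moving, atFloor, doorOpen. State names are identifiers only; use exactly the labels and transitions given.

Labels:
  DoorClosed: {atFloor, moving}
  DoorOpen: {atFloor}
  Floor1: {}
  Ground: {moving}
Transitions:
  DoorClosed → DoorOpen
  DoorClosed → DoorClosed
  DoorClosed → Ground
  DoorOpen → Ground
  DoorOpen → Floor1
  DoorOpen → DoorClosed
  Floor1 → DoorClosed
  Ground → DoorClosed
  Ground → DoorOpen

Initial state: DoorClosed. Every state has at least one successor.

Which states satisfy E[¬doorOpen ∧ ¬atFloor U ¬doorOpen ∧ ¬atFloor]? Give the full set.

{Floor1, Ground}

States satisfying ¬doorOpen ∧ ¬atFloor: {Floor1, Ground}.
States satisfying E[¬doorOpen ∧ ¬atFloor U ¬doorOpen ∧ ¬atFloor]: {Floor1, Ground}.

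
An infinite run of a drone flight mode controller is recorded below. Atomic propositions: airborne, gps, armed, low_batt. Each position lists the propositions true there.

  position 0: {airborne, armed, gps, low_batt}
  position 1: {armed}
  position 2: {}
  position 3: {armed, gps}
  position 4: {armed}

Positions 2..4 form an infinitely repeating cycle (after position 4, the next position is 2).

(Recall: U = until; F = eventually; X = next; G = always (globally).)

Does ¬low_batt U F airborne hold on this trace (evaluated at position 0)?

Walking from position 0: F airborne first holds at position 0, and ¬low_batt holds at every earlier position along the way, so ¬low_batt U F airborne holds.

Yes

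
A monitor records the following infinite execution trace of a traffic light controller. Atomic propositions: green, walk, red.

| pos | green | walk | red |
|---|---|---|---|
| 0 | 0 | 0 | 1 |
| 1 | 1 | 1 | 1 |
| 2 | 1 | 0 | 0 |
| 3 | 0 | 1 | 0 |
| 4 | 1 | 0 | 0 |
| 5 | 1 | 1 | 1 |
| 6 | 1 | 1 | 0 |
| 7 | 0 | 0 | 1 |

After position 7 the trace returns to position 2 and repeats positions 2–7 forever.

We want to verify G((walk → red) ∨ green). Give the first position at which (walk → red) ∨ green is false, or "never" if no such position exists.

Check (walk → red) ∨ green at each position in order: 0 ✓, 1 ✓, 2 ✓.
At position 3 the labels are {walk}, so (walk → red) ∨ green is false there. This is the first violation.

3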